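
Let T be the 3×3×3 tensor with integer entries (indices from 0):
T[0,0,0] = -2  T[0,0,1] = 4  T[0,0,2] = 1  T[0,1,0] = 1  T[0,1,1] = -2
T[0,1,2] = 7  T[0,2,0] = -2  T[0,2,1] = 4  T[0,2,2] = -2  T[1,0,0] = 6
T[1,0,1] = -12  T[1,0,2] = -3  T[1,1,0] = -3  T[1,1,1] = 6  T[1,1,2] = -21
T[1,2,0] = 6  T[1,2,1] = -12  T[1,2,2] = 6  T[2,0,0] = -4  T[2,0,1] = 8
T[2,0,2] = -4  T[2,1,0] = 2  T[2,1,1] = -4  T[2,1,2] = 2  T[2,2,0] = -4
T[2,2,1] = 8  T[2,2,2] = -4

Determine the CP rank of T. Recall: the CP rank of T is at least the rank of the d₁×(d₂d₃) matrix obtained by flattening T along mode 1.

2

Lower bound: the mode-2 unfolding of T (rows indexed by j, columns by (i,k) = (0,0), (0,1), (0,2), (1,0), (1,1), (1,2), (2,0), (2,1), (2,2)) is [[-2, 4, 1, 6, -12, -3, -4, 8, -4], [1, -2, 7, -3, 6, -21, 2, -4, 2], [-2, 4, -2, 6, -12, 6, -4, 8, -4]].
There the 2×2 minor on rows j ∈ {0, 1}, columns (i,k) ∈ {(0,0), (0,2)} is det [[-2, 1], [1, 7]] = -15 ≠ 0, so this unfolding has rank ≥ 2; CP rank is at least every unfolding rank, so rank(T) ≥ 2. (Flattening ranks never certify an upper bound on CP rank; for that we must actually write T with 2 rank-1 terms.)
Upper bound — finding two terms. Write S_k = T[:,:,k] for the frontal slices: S₀ = [[-2, 1, -2], [6, -3, 6], [-4, 2, -4]], S₁ = [[4, -2, 4], [-12, 6, -12], [8, -4, 8]], S₂ = [[1, 7, -2], [-3, -21, 6], [-4, 2, -4]].
If T = a₁ ⊗ b₁ ⊗ c₁ + a₂ ⊗ b₂ ⊗ c₂ then each S_k = c₁[k]·a₁b₁ᵀ + c₂[k]·a₂b₂ᵀ. S₀ and S₂ are linearly independent, so a₁b₁ᵀ and a₂b₂ᵀ must span the same plane of matrices: they are the rank-1 matrices of the form x·S₀ + y·S₂.
The 2×2 minor of x·S₀ + y·S₂ on rows {0,2}, columns {0,1} is 30·xy + 30·y² = 30·(y)(x + y), vanishing at (x:y) = (1:0) and (1:-1).
M₁ = S₀ = [[-2, 1, -2], [6, -3, 6], [-4, 2, -4]] = −[1, -3, 2][2, -1, 2]ᵀ and M₂ = S₀ − S₂ = [[-3, -6, 0], [9, 18, 0], [0, 0, 0]] = (-3)·[1, -3, 0][1, 2, 0]ᵀ, so take a₁ = [1, -3, 2], b₁ = [2, -1, 2], a₂ = [1, -3, 0], b₂ = [1, 2, 0].
Each slice is an integer combination of E₁ = a₁b₁ᵀ and E₂ = a₂b₂ᵀ: S₀ = −E₁, S₁ = 2·E₁, S₂ = −E₁ + 3·E₂; reading off coefficients, c₁ = [-1, 2, -1] and c₂ = [0, 0, 3].
Hence T = [1, -3, 2] ⊗ [2, -1, 2] ⊗ [-1, 2, -1] + [1, -3, 0] ⊗ [1, 2, 0] ⊗ [0, 0, 3], so rank(T) ≤ 2.
These bounds meet, so rank(T) = 2.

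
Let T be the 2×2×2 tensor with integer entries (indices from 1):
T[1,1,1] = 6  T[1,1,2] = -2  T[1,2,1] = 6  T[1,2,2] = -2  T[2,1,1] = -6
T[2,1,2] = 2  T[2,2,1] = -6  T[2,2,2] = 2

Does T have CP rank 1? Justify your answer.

The mode-1 fibre T[:,1,1] = [6, -6] gives a = [1, -1] (primitive direction); the mode-2 fibre T[1,:,1] = [6, 6] gives b = [1, 1]; then c[k] = T[1,1,k] / (a[1]·b[1]) = [6, -2] / 1 = [6, -2].
Expanding [1, -1] ∘ [1, 1] ∘ [6, -2] reproduces all 8 entries of T, so T = [1, -1] ∘ [1, 1] ∘ [6, -2] and rank(T) ≤ 1.
Equivalently every frontal slice T[:,:,k] is c[k] times the rank-1 matrix [1, -1] ∘ [1, 1]. So T has rank 1 (it is nonzero).

Yes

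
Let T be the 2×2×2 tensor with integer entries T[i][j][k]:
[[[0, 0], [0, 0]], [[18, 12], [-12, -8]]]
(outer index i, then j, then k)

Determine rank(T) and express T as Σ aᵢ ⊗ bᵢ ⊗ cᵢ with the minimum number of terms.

Lower bound: T ≠ 0 (e.g. T[1,0,0] = 18), so rank(T) ≥ 1.
Upper bound: if T = a ⊗ b ⊗ c then every fibre of T is a multiple of the corresponding factor, so read the factors off the fibres through the nonzero entry T[1,0,0] = 18.
The mode-1 fibre T[:,0,0] = [0, 18] gives a = [0, 1] (primitive direction); the mode-2 fibre T[1,:,0] = [18, -12] gives b = [3, -2]; then c[k] = T[1,0,k] / (a[1]·b[0]) = [18, 12] / 3 = [6, 4].
Expanding [0, 1] ⊗ [3, -2] ⊗ [6, 4] reproduces all 8 entries of T, so T = [0, 1] ⊗ [3, -2] ⊗ [6, 4] and rank(T) ≤ 1.
These bounds meet, so rank(T) = 1.
Check entry T[0,1,1] = 0: (0)·(-2)·(4) = 0.

rank(T) = 1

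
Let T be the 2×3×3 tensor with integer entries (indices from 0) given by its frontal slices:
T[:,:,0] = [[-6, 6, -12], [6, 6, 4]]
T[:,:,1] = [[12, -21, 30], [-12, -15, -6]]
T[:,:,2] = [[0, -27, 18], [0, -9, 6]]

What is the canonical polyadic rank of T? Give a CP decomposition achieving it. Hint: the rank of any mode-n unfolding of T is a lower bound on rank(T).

Lower bound: in the mode-2 unfolding of T (rows indexed by j, columns by (i,k)) the 2×2 minor on rows j ∈ {0, 1}, columns (i,k) ∈ {(0,0), (0,1)} is det [[-6, 12], [6, -21]] = 54 ≠ 0, so that unfolding has rank ≥ 2 and hence rank(T) ≥ 2 (CP rank is at least every unfolding rank, though it can be larger).
Upper bound: with S_k = T[:,:,k], the two rank-1 terms a₁b₁ᵀ, a₂b₂ᵀ are the rank-1 members of the pencil x·S₀ + y·S₁.
The 2×2 minor of x·S₀ + y·S₁ on rows {0,1}, columns {0,1} is −72·x² + 360·xy − 432·y² = (-72)·(x − 3·y)(x − 2·y), vanishing at (x:y) = (3:1) and (2:1).
M₁ = 3·S₀ + S₁ = [[-6, -3, -6], [6, 3, 6]] = (-3)·(1, -1)(2, 1, 2)ᵀ and M₂ = 2·S₀ + S₁ = [[0, -9, 6], [0, -3, 2]] = −(3, 1)(0, 3, -2)ᵀ, so take a₁ = (1, -1), b₁ = (2, 1, 2), a₂ = (3, 1), b₂ = (0, 3, -2).
Each slice is an integer combination of E₁ = a₁b₁ᵀ and E₂ = a₂b₂ᵀ: S₀ = −3·E₁ + E₂, S₁ = 6·E₁ − 3·E₂, S₂ = −3·E₂; reading off coefficients, c₁ = (-3, 6, 0) and c₂ = (1, -3, -3).
Hence T = (1, -1) ∘ (2, 1, 2) ∘ (-3, 6, 0) + (3, 1) ∘ (0, 3, -2) ∘ (1, -3, -3), so rank(T) ≤ 2.
These bounds meet, so rank(T) = 2.

rank(T) = 2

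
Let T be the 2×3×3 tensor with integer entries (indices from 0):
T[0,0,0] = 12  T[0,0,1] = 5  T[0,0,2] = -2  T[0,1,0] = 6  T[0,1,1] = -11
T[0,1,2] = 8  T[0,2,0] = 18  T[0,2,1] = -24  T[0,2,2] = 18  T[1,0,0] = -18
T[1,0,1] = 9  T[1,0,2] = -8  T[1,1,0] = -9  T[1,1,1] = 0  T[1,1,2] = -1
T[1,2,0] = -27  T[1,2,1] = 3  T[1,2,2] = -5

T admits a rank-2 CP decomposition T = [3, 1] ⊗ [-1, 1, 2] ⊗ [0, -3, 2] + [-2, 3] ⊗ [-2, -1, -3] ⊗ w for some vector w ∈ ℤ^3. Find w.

Subtract the known terms from T to get the rank-1 residual R = [-2, 3] ⊗ [-2, -1, -3] ⊗ w, so R[i,j,k] = a[i]·b[j]·w[k]. Pick indices with nonzero a[0]·b[0] = (-2)·(-2) = 4. Only the fibre through (0,0,·) is needed: R[0,0,:] = T[0,0,:] − Σₗ aₗ[0]bₗ[0]cₗ = [12, 5, -2] − (3)·(-1)·[0, -3, 2] = [12, -4, 4]. Then w[k] = R[0,0,k] / 4 for each k, giving w = [12, -4, 4] / 4 = [3, -1, 1].

w = [3, -1, 1]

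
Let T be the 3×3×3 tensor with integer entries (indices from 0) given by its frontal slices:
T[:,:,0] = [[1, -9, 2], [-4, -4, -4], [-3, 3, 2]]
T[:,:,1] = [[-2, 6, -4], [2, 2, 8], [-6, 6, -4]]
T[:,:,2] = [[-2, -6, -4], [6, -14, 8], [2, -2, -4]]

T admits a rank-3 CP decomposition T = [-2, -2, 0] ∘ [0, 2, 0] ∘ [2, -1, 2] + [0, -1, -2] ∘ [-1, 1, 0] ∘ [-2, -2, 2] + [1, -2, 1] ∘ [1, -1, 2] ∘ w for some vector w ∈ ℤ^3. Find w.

w = [1, -2, -2]

Subtract the known terms from T to get the rank-1 residual R = [1, -2, 1] ∘ [1, -1, 2] ∘ w, so R[i,j,k] = a[i]·b[j]·w[k]. Pick indices with nonzero a[0]·b[0] = (1)·(1) = 1. Only the fibre through (0,0,·) is needed: R[0,0,:] = T[0,0,:] − Σₗ aₗ[0]bₗ[0]cₗ = [1, -2, -2] − (-2)·(0)·[2, -1, 2] − (0)·(-1)·[-2, -2, 2] = [1, -2, -2]. Then w[k] = R[0,0,k] / 1 for each k, giving w = [1, -2, -2] / 1 = [1, -2, -2].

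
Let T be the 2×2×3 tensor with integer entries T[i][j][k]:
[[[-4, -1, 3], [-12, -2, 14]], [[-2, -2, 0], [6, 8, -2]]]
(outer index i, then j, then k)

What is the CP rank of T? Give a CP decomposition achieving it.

Lower bound: the mode-3 unfolding of T (rows indexed by k, columns by (i,j) = (0,0), (0,1), (1,0), (1,1)) is [[-4, -12, -2, 6], [-1, -2, -2, 8], [3, 14, 0, -2]].
There the 3×3 minor on rows k ∈ {0, 1, 2}, columns (i,j) ∈ {(0,0), (0,1), (1,0)} is det [[-4, -12, -2], [-1, -2, -2], [3, 14, 0]] = -24 ≠ 0, so this unfolding has rank ≥ 3; CP rank is at least every unfolding rank, so rank(T) ≥ 3. (Unfolding ranks only ever bound the CP rank from below — rank(T) can be strictly larger than all of them — so the matching upper bound has to come from an explicit 3-term decomposition.)
Upper bound: T is a sum of 3 rank-1 terms, T = [1, -1] ⊗ [0, 1] ⊗ [-8, -4, 8] + [1, 2] ⊗ [1, -2] ⊗ [0, -1, -1] + [2, 1] ⊗ [1, 1] ⊗ [-2, 0, 2] (written with every a and b primitive with positive leading entry and the scale carried by c; CP decompositions are not unique, and this one is verified by expanding entrywise), so rank(T) ≤ 3.
These bounds meet, so rank(T) = 3.
Check entry T[1,1,0] = 6: (-1)·(1)·(-8) + (2)·(-2)·(0) + (1)·(1)·(-2) = 6.

rank(T) = 3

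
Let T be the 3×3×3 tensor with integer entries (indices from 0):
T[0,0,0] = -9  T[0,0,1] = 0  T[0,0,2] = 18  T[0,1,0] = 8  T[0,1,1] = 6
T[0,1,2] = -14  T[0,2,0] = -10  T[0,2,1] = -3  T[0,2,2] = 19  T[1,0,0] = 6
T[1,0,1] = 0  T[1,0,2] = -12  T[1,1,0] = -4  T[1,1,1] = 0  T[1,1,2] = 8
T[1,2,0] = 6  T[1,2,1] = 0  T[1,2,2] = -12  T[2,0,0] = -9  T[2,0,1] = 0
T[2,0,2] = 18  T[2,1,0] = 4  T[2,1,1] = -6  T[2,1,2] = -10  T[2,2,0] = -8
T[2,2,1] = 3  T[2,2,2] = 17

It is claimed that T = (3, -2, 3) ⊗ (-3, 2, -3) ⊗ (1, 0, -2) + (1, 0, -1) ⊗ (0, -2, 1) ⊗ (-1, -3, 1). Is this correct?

Reconstruct entrywise from the claimed factors. For example, T[2,2,0] = -8 and Σₗ aₗ[2]bₗ[2]cₗ[0] = (3)·(-3)·(1) + (-1)·(1)·(-1) = -8; checking all 27 entries, every one matches. The claim holds.

Yes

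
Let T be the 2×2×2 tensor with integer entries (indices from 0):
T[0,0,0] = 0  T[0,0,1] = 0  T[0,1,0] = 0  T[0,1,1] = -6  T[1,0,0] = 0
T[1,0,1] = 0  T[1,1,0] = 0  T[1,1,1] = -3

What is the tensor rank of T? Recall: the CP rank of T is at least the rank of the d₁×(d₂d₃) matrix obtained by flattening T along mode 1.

1

Lower bound: T ≠ 0 (e.g. T[0,1,1] = -6), so rank(T) ≥ 1.
Upper bound: if T = a ⊗ b ⊗ c then every fibre of T is a multiple of the corresponding factor, so read the factors off the fibres through the nonzero entry T[0,1,1] = -6.
The mode-1 fibre T[:,1,1] = [-6, -3] gives a = [2, 1] (primitive direction); the mode-2 fibre T[0,:,1] = [0, -6] gives b = [0, 1]; then c[k] = T[0,1,k] / (a[0]·b[1]) = [0, -6] / 2 = [0, -3].
Expanding [2, 1] ⊗ [0, 1] ⊗ [0, -3] reproduces all 8 entries of T, so T = [2, 1] ⊗ [0, 1] ⊗ [0, -3] and rank(T) ≤ 1.
These bounds meet, so rank(T) = 1.
Check entry T[1,1,0] = 0: (1)·(1)·(0) = 0.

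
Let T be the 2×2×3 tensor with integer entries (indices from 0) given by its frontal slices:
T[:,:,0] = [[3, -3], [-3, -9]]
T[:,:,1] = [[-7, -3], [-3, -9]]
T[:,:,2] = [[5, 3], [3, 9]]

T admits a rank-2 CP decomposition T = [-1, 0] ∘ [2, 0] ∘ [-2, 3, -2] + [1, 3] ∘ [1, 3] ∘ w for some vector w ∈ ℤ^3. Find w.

w = [-1, -1, 1]

Subtract the known terms from T to get the rank-1 residual R = [1, 3] ∘ [1, 3] ∘ w, so R[i,j,k] = a[i]·b[j]·w[k]. Pick indices with nonzero a[0]·b[0] = (1)·(1) = 1. Only the fibre through (0,0,·) is needed: R[0,0,:] = T[0,0,:] − Σₗ aₗ[0]bₗ[0]cₗ = [3, -7, 5] − (-1)·(2)·[-2, 3, -2] = [-1, -1, 1]. Then w[k] = R[0,0,k] / 1 for each k, giving w = [-1, -1, 1] / 1 = [-1, -1, 1].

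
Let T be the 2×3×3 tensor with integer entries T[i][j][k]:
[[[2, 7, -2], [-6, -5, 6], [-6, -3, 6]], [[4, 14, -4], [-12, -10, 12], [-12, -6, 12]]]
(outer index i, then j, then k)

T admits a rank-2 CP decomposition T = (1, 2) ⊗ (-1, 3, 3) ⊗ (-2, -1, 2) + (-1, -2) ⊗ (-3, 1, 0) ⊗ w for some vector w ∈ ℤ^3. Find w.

Subtract the known terms from T to get the rank-1 residual R = (-1, -2) ⊗ (-3, 1, 0) ⊗ w, so R[i,j,k] = a[i]·b[j]·w[k]. Pick indices with nonzero a[0]·b[0] = (-1)·(-3) = 3. Only the fibre through (0,0,·) is needed: R[0,0,:] = T[0,0,:] − Σₗ aₗ[0]bₗ[0]cₗ = [2, 7, -2] − (1)·(-1)·(-2, -1, 2) = [0, 6, 0]. Then w[k] = R[0,0,k] / 3 for each k, giving w = [0, 6, 0] / 3 = (0, 2, 0).

w = (0, 2, 0)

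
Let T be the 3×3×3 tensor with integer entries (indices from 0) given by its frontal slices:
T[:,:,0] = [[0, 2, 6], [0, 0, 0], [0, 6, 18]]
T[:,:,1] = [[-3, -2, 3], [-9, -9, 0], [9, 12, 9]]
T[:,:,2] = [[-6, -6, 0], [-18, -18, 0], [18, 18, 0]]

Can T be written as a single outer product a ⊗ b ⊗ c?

The mode-2 unfolding of T (rows indexed by j, columns by (i,k) = (0,0), (0,1), (0,2), (1,0), (1,1), (1,2), (2,0), (2,1), (2,2)) is [[0, -3, -6, 0, -9, -18, 0, 9, 18], [2, -2, -6, 0, -9, -18, 6, 12, 18], [6, 3, 0, 0, 0, 0, 18, 9, 0]].
There the 2×2 minor on rows j ∈ {0, 1}, columns (i,k) ∈ {(0,0), (0,1)} is det [[0, -3], [2, -2]] = 6 ≠ 0, so this unfolding has rank ≥ 2; CP rank is at least every unfolding rank, so rank(T) ≥ 2.
In particular rank(T) ≥ 2 > 1, so T is not rank-1.

No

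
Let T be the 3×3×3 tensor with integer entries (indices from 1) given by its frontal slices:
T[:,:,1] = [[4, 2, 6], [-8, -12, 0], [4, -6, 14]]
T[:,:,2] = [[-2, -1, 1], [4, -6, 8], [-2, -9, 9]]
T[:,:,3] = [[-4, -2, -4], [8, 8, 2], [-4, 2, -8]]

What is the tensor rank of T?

3

Lower bound: the mode-2 unfolding of T (rows indexed by j, columns by (i,k) = (1,1), (1,2), (1,3), (2,1), (2,2), (2,3), (3,1), (3,2), (3,3)) is [[4, -2, -4, -8, 4, 8, 4, -2, -4], [2, -1, -2, -12, -6, 8, -6, -9, 2], [6, 1, -4, 0, 8, 2, 14, 9, -8]].
There the 3×3 minor on rows j ∈ {1, 2, 3}, columns (i,k) ∈ {(1,1), (1,2), (2,1)} is det [[4, -2, -8], [2, -1, -12], [6, 1, 0]] = 128 ≠ 0, so this unfolding has rank ≥ 3; CP rank is at least every unfolding rank, so rank(T) ≥ 3. (Flattening ranks never certify an upper bound on CP rank; for that we must actually write T with 3 rank-1 terms.)
Upper bound: T is a sum of 3 rank-1 terms, T = (0, 1, 1) ⊗ (0, 1, -1) ⊗ (-8, -8, 4) + (1, -2, 1) ⊗ (2, 1, 1) ⊗ (2, -1, -2) + (1, -1, 1) ⊗ (0, 0, 1) ⊗ (4, 2, -2) (written with every a and b primitive with positive leading entry and the scale carried by c; CP decompositions are not unique, and this one is verified by expanding entrywise), so rank(T) ≤ 3.
These bounds meet, so rank(T) = 3.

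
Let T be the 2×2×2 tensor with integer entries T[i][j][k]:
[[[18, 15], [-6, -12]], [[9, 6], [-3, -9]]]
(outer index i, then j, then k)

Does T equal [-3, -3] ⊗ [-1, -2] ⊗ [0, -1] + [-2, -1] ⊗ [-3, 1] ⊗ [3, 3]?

Reconstruct entrywise from the claimed factors. For example, T[1,0,0] = 9 and Σₗ aₗ[1]bₗ[0]cₗ[0] = (-3)·(-1)·(0) + (-1)·(-3)·(3) = 9; checking all 8 entries, every one matches. The claim holds.

Yes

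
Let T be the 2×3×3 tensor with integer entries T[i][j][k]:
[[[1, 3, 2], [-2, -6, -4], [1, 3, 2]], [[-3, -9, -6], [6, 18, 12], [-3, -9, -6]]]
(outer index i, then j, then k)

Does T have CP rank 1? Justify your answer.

Yes

If T = a (x) b (x) c then every fibre of T is a multiple of the corresponding factor, so read the factors off the fibres through the nonzero entry T[0,0,0] = 1.
The mode-1 fibre T[:,0,0] = [1, -3] gives a = [1, -3] (primitive direction); the mode-2 fibre T[0,:,0] = [1, -2, 1] gives b = [1, -2, 1]; then c[k] = T[0,0,k] / (a[0]·b[0]) = [1, 3, 2] / 1 = [1, 3, 2].
Expanding [1, -3] (x) [1, -2, 1] (x) [1, 3, 2] reproduces all 18 entries of T, so T = [1, -3] (x) [1, -2, 1] (x) [1, 3, 2] and rank(T) ≤ 1.
Equivalently every frontal slice T[:,:,k] is c[k] times the rank-1 matrix [1, -3] (x) [1, -2, 1]. So T has rank 1 (it is nonzero).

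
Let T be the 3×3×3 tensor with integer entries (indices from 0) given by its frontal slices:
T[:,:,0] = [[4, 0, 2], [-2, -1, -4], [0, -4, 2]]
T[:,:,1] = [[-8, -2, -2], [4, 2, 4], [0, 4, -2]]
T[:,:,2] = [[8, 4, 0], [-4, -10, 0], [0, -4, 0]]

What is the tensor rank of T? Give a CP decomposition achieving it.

rank(T) = 3

Lower bound: in the mode-2 unfolding of T (rows indexed by j, columns by (i,k)) the 3×3 minor on rows j ∈ {0, 1, 2}, columns (i,k) ∈ {(0,0), (0,1), (1,0)} is det [[4, -8, -2], [0, -2, -1], [2, -2, -4]] = 32 ≠ 0, so that unfolding has rank ≥ 3 and hence rank(T) ≥ 3 (CP rank is at least every unfolding rank, though it can be larger).
Upper bound: T is a sum of 3 rank-1 terms, T = (0, 2, 1) (x) (0, 1, 0) (x) (-2, 2, -4) + (1, -2, 1) (x) (0, 1, -1) (x) (-2, 2, 0) + (2, -1, 0) (x) (2, 1, 0) (x) (1, -2, 2) (written with every a and b primitive with positive leading entry and the scale carried by c; CP decompositions are not unique, and this one is verified by expanding entrywise), so rank(T) ≤ 3.
These bounds meet, so rank(T) = 3.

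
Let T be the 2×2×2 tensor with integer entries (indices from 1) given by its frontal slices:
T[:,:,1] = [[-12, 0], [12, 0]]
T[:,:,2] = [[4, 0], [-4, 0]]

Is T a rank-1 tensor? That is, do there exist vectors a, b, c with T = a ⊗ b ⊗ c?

Yes

If T = a ⊗ b ⊗ c then every fibre of T is a multiple of the corresponding factor, so read the factors off the fibres through the nonzero entry T[1,1,1] = -12.
The mode-1 fibre T[:,1,1] = [-12, 12] gives a = (1, -1) (primitive direction); the mode-2 fibre T[1,:,1] = [-12, 0] gives b = (1, 0); then c[k] = T[1,1,k] / (a[1]·b[1]) = [-12, 4] / 1 = (-12, 4).
Expanding (1, -1) ⊗ (1, 0) ⊗ (-12, 4) reproduces all 8 entries of T, so T = (1, -1) ⊗ (1, 0) ⊗ (-12, 4) and rank(T) ≤ 1.
Equivalently every frontal slice T[:,:,k] is c[k] times the rank-1 matrix (1, -1) ⊗ (1, 0). So T has rank 1 (it is nonzero).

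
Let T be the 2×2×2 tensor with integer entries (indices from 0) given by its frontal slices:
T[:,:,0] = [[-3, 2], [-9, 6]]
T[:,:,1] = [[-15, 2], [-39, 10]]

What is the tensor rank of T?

2

Lower bound: the mode-1 unfolding of T (rows indexed by i, columns by (j,k) = (0,0), (0,1), (1,0), (1,1)) is [[-3, -15, 2, 2], [-9, -39, 6, 10]].
There the 2×2 minor on rows i ∈ {0, 1}, columns (j,k) ∈ {(0,0), (0,1)} is det [[-3, -15], [-9, -39]] = -18 ≠ 0, so this unfolding has rank ≥ 2; CP rank is at least every unfolding rank, so rank(T) ≥ 2. (Unfolding ranks only ever bound the CP rank from below — rank(T) can be strictly larger than all of them — so the matching upper bound has to come from an explicit 2-term decomposition.)
Upper bound — finding two terms. Write S_k = T[:,:,k] for the frontal slices: S₀ = [[-3, 2], [-9, 6]], S₁ = [[-15, 2], [-39, 10]].
If T = a₁ ⊗ b₁ ⊗ c₁ + a₂ ⊗ b₂ ⊗ c₂ then each S_k = c₁[k]·a₁b₁ᵀ + c₂[k]·a₂b₂ᵀ. S₀ and S₁ are linearly independent, so a₁b₁ᵀ and a₂b₂ᵀ must span the same plane of matrices: they are the rank-1 matrices of the form x·S₀ + y·S₁.
det(x·S₀ + y·S₁) is −24·xy − 72·y² = (-24)·(x + 3·y)(y), vanishing at (x:y) = (3:-1) and (1:0).
M₁ = 3·S₀ − S₁ = [[6, 4], [12, 8]] = 2·[1, 2][3, 2]ᵀ and M₂ = S₀ = [[-3, 2], [-9, 6]] = −[1, 3][3, -2]ᵀ, so take a₁ = [1, 2], b₁ = [3, 2], a₂ = [1, 3], b₂ = [3, -2].
Each slice is an integer combination of E₁ = a₁b₁ᵀ and E₂ = a₂b₂ᵀ: S₀ = −E₂, S₁ = −2·E₁ − 3·E₂; reading off coefficients, c₁ = [0, -2] and c₂ = [-1, -3].
Hence T = [1, 2] ⊗ [3, 2] ⊗ [0, -2] + [1, 3] ⊗ [3, -2] ⊗ [-1, -3], so rank(T) ≤ 2.
These bounds meet, so rank(T) = 2.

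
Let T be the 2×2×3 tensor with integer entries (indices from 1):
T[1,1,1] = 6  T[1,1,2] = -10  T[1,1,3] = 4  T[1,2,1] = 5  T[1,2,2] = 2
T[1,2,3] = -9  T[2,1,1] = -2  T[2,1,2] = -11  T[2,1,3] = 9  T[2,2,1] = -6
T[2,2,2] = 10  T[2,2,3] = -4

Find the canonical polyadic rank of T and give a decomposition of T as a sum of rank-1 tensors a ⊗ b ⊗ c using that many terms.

Lower bound: the mode-3 unfolding of T (rows indexed by k, columns by (i,j) = (1,1), (1,2), (2,1), (2,2)) is [[6, 5, -2, -6], [-10, 2, -11, 10], [4, -9, 9, -4]].
There the 3×3 minor on rows k ∈ {1, 2, 3}, columns (i,j) ∈ {(1,1), (1,2), (2,1)} is det [[6, 5, -2], [-10, 2, -11], [4, -9, 9]] = -420 ≠ 0, so this unfolding has rank ≥ 3; CP rank is at least every unfolding rank, so rank(T) ≥ 3. (This is only a lower bound: in general the CP rank may exceed every unfolding rank, so we still need to exhibit 3 rank-1 terms summing to T.)
Upper bound: T is a sum of 3 rank-1 terms, T = [1, 1] ⊗ [1, -1] ⊗ [4, -4, 4] + [1, 2] ⊗ [2, -1] ⊗ [-1, -2, 1] + [2, -1] ⊗ [1, 2] ⊗ [2, -1, -1] (written with every a and b primitive with positive leading entry and the scale carried by c; CP decompositions are not unique, and this one is verified by expanding entrywise), so rank(T) ≤ 3.
These bounds meet, so rank(T) = 3.
Check entry T[1,1,3] = 4: (1)·(1)·(4) + (1)·(2)·(1) + (2)·(1)·(-1) = 4.

rank(T) = 3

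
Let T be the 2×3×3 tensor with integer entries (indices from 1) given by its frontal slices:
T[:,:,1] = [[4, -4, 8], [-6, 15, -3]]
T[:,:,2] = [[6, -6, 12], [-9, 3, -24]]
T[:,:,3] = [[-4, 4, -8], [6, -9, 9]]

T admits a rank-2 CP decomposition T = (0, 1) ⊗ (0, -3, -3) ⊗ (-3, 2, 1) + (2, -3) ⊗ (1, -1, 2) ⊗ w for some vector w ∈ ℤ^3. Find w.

Subtract the known terms from T to get the rank-1 residual R = (2, -3) ⊗ (1, -1, 2) ⊗ w, so R[i,j,k] = a[i]·b[j]·w[k]. Pick indices with nonzero a[1]·b[1] = (2)·(1) = 2. Only the fibre through (1,1,·) is needed: R[1,1,:] = T[1,1,:] − Σₗ aₗ[1]bₗ[1]cₗ = [4, 6, -4] − (0)·(0)·(-3, 2, 1) = [4, 6, -4]. Then w[k] = R[1,1,k] / 2 for each k, giving w = [4, 6, -4] / 2 = (2, 3, -2).

w = (2, 3, -2)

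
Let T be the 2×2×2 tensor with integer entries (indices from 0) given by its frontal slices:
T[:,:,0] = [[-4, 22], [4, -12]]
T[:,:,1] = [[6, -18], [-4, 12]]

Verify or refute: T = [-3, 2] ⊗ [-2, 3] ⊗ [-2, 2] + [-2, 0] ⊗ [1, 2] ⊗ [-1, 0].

Reconstruct entry (0,0,0) from the claimed factors: Σₗ aₗ[0]bₗ[0]cₗ[0] = (-3)·(-2)·(-2) + (-2)·(1)·(-1) = -10, but T[0,0,0] = -4. The claim is false.

No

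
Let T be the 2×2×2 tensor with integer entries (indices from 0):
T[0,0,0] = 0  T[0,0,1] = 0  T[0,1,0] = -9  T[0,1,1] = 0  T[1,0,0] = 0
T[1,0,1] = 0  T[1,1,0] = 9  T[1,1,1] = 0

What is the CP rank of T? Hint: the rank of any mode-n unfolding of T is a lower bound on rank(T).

1

Lower bound: T ≠ 0 (e.g. T[0,1,0] = -9), so rank(T) ≥ 1.
Upper bound: if T = a ⊗ b ⊗ c then every fibre of T is a multiple of the corresponding factor, so read the factors off the fibres through the nonzero entry T[0,1,0] = -9.
The mode-1 fibre T[:,1,0] = [-9, 9] gives a = (1, -1) (primitive direction); the mode-2 fibre T[0,:,0] = [0, -9] gives b = (0, 1); then c[k] = T[0,1,k] / (a[0]·b[1]) = [-9, 0] / 1 = (-9, 0).
Expanding (1, -1) ⊗ (0, 1) ⊗ (-9, 0) reproduces all 8 entries of T, so T = (1, -1) ⊗ (0, 1) ⊗ (-9, 0) and rank(T) ≤ 1.
These bounds meet, so rank(T) = 1.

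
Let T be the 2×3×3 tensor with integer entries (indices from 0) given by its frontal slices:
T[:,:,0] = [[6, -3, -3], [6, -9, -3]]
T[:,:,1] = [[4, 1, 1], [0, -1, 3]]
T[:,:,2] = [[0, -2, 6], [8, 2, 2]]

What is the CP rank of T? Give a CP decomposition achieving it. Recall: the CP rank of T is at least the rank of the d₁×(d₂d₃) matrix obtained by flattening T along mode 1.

rank(T) = 3

Lower bound: in the mode-2 unfolding of T (rows indexed by j, columns by (i,k)) the 3×3 minor on rows j ∈ {0, 1, 2}, columns (i,k) ∈ {(0,0), (0,1), (0,2)} is det [[6, 4, 0], [-3, 1, -2], [-3, 1, 6]] = 144 ≠ 0, so that unfolding has rank ≥ 3 and hence rank(T) ≥ 3 (CP rank is at least every unfolding rank, though it can be larger).
Upper bound: T is a sum of 3 rank-1 terms, T = [1, -1] ⊗ [2, 1, -1] ⊗ [1, 1, -2] + [1, 1] ⊗ [1, 0, 1] ⊗ [0, 2, 4] + [1, 2] ⊗ [2, -2, -1] ⊗ [2, 0, 0] (one valid choice — decompositions are not unique — normalised so each a, b is primitive with positive first nonzero entry; check it by expanding all entries), so rank(T) ≤ 3.
These bounds meet, so rank(T) = 3.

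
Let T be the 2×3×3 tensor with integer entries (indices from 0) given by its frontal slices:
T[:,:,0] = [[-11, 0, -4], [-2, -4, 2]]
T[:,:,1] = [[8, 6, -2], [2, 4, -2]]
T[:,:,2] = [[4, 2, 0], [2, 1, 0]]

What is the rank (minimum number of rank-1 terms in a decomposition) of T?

Lower bound: the mode-3 unfolding of T (rows indexed by k, columns by (i,j) = (0,0), (0,1), (0,2), (1,0), (1,1), (1,2)) is [[-11, 0, -4, -2, -4, 2], [8, 6, -2, 2, 4, -2], [4, 2, 0, 2, 1, 0]].
There the 3×3 minor on rows k ∈ {0, 1, 2}, columns (i,j) ∈ {(0,0), (0,1), (0,2)} is det [[-11, 0, -4], [8, 6, -2], [4, 2, 0]] = -12 ≠ 0, so this unfolding has rank ≥ 3; CP rank is at least every unfolding rank, so rank(T) ≥ 3. (This is only a lower bound: in general the CP rank may exceed every unfolding rank, so we still need to exhibit 3 rank-1 terms summing to T.)
Upper bound: T is a sum of 3 rank-1 terms, T = [1, -1] ⊗ [1, -1, 1] ⊗ [-2, 2, 0] + [1, 0] ⊗ [1, -2, 2] ⊗ [-1, -2, 0] + [2, 1] ⊗ [2, 1, 0] ⊗ [-2, 2, 1] (one valid choice — decompositions are not unique — normalised so each a, b is primitive with positive first nonzero entry; check it by expanding all entries), so rank(T) ≤ 3.
These bounds meet, so rank(T) = 3.
Check entry T[0,2,0] = -4: (1)·(1)·(-2) + (1)·(2)·(-1) + (2)·(0)·(-2) = -4.

3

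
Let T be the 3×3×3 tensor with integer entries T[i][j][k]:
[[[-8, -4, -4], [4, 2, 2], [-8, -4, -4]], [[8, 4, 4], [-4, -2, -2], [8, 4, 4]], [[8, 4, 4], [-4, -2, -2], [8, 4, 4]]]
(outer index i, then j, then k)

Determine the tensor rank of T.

Lower bound: T ≠ 0 (e.g. T[0,0,0] = -8), so rank(T) ≥ 1.
Upper bound: if T = a ⊗ b ⊗ c then every fibre of T is a multiple of the corresponding factor, so read the factors off the fibres through the nonzero entry T[0,0,0] = -8.
The mode-1 fibre T[:,0,0] = [-8, 8, 8] gives a = [1, -1, -1] (primitive direction); the mode-2 fibre T[0,:,0] = [-8, 4, -8] gives b = [2, -1, 2]; then c[k] = T[0,0,k] / (a[0]·b[0]) = [-8, -4, -4] / 2 = [-4, -2, -2].
Expanding [1, -1, -1] ⊗ [2, -1, 2] ⊗ [-4, -2, -2] reproduces all 27 entries of T, so T = [1, -1, -1] ⊗ [2, -1, 2] ⊗ [-4, -2, -2] and rank(T) ≤ 1.
These bounds meet, so rank(T) = 1.

1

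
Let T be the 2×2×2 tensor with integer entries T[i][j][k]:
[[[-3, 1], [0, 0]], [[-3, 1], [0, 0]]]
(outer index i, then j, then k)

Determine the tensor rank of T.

1

Lower bound: T ≠ 0 (e.g. T[0,0,0] = -3), so rank(T) ≥ 1.
Upper bound: if T = a ⊗ b ⊗ c then every fibre of T is a multiple of the corresponding factor, so read the factors off the fibres through the nonzero entry T[0,0,0] = -3.
The mode-1 fibre T[:,0,0] = [-3, -3] gives a = [1, 1] (primitive direction); the mode-2 fibre T[0,:,0] = [-3, 0] gives b = [1, 0]; then c[k] = T[0,0,k] / (a[0]·b[0]) = [-3, 1] / 1 = [-3, 1].
Expanding [1, 1] ⊗ [1, 0] ⊗ [-3, 1] reproduces all 8 entries of T, so T = [1, 1] ⊗ [1, 0] ⊗ [-3, 1] and rank(T) ≤ 1.
These bounds meet, so rank(T) = 1.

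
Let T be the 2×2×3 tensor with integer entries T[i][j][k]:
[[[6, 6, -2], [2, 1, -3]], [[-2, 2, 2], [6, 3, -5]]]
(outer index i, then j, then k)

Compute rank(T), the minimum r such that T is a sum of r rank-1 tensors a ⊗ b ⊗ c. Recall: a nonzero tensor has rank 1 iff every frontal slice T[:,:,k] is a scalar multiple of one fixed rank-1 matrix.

Lower bound: in the mode-3 unfolding of T (rows indexed by k, columns by (i,j)) the 3×3 minor on rows k ∈ {0, 1, 2}, columns (i,j) ∈ {(0,0), (0,1), (1,0)} is det [[6, 2, -2], [6, 1, 2], [-2, -3, 2]] = 48 ≠ 0, so that unfolding has rank ≥ 3 and hence rank(T) ≥ 3 (CP rank is at least every unfolding rank, though it can be larger).
Upper bound: T is a sum of 3 rank-1 terms, T = [1, -1] ⊗ [2, -1] ⊗ [2, 1, -1] + [1, 1] ⊗ [1, 0] ⊗ [-2, 2, 4] + [1, 1] ⊗ [1, 1] ⊗ [4, 2, -4] (written with every a and b primitive with positive leading entry and the scale carried by c; CP decompositions are not unique, and this one is verified by expanding entrywise), so rank(T) ≤ 3.
These bounds meet, so rank(T) = 3.

3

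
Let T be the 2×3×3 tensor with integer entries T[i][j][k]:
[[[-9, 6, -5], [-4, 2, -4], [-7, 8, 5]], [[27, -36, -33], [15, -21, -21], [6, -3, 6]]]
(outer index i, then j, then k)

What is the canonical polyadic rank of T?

Lower bound: the mode-1 unfolding of T (rows indexed by i, columns by (j,k) = (0,0), (0,1), (0,2), (1,0), (1,1), (1,2), (2,0), (2,1), (2,2)) is [[-9, 6, -5, -4, 2, -4, -7, 8, 5], [27, -36, -33, 15, -21, -21, 6, -3, 6]].
There the 2×2 minor on rows i ∈ {0, 1}, columns (j,k) ∈ {(0,0), (0,1)} is det [[-9, 6], [27, -36]] = 162 ≠ 0, so this unfolding has rank ≥ 2; CP rank is at least every unfolding rank, so rank(T) ≥ 2. (Unfolding ranks only ever bound the CP rank from below — rank(T) can be strictly larger than all of them — so the matching upper bound has to come from an explicit 2-term decomposition.)
Upper bound — finding two terms. Write S_k = T[:,:,k] for the frontal slices: S₀ = [[-9, -4, -7], [27, 15, 6]], S₁ = [[6, 2, 8], [-36, -21, -3]], S₂ = [[-5, -4, 5], [-33, -21, 6]].
If T = a₁ ⊗ b₁ ⊗ c₁ + a₂ ⊗ b₂ ⊗ c₂ then each S_k = c₁[k]·a₁b₁ᵀ + c₂[k]·a₂b₂ᵀ. S₀ and S₁ are linearly independent, so a₁b₁ᵀ and a₂b₂ᵀ must span the same plane of matrices: they are the rank-1 matrices of the form x·S₀ + y·S₁.
The 2×2 minor of x·S₀ + y·S₁ on rows {0,1}, columns {0,1} is −27·x² + 81·xy − 54·y² = (-27)·(x − 2·y)(x − y), vanishing at (x:y) = (2:1) and (1:1).
M₁ = 2·S₀ + S₁ = [[-12, -6, -6], [18, 9, 9]] = (-3)·[2, -3][2, 1, 1]ᵀ and M₂ = S₀ + S₁ = [[-3, -2, 1], [-9, -6, 3]] = −[1, 3][3, 2, -1]ᵀ, so take a₁ = [2, -3], b₁ = [2, 1, 1], a₂ = [1, 3], b₂ = [3, 2, -1].
Each slice is an integer combination of E₁ = a₁b₁ᵀ and E₂ = a₂b₂ᵀ: S₀ = −3·E₁ + E₂, S₁ = 3·E₁ − 2·E₂, S₂ = E₁ − 3·E₂; reading off coefficients, c₁ = [-3, 3, 1] and c₂ = [1, -2, -3].
Hence T = [2, -3] ⊗ [2, 1, 1] ⊗ [-3, 3, 1] + [1, 3] ⊗ [3, 2, -1] ⊗ [1, -2, -3], so rank(T) ≤ 2.
These bounds meet, so rank(T) = 2.

2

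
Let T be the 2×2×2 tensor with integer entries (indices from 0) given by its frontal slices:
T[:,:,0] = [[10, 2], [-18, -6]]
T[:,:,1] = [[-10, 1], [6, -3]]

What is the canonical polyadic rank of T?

Lower bound: the mode-2 unfolding of T (rows indexed by j, columns by (i,k) = (0,0), (0,1), (1,0), (1,1)) is [[10, -10, -18, 6], [2, 1, -6, -3]].
There the 2×2 minor on rows j ∈ {0, 1}, columns (i,k) ∈ {(0,0), (0,1)} is det [[10, -10], [2, 1]] = 30 ≠ 0, so this unfolding has rank ≥ 2; CP rank is at least every unfolding rank, so rank(T) ≥ 2. (Unfolding ranks only ever bound the CP rank from below — rank(T) can be strictly larger than all of them — so the matching upper bound has to come from an explicit 2-term decomposition.)
Upper bound — finding two terms. Write S_k = T[:,:,k] for the frontal slices: S₀ = [[10, 2], [-18, -6]], S₁ = [[-10, 1], [6, -3]].
If T = a₁ ∘ b₁ ∘ c₁ + a₂ ∘ b₂ ∘ c₂ then each S_k = c₁[k]·a₁b₁ᵀ + c₂[k]·a₂b₂ᵀ. S₀ and S₁ are linearly independent, so a₁b₁ᵀ and a₂b₂ᵀ must span the same plane of matrices: they are the rank-1 matrices of the form x·S₀ + y·S₁.
det(x·S₀ + y·S₁) is −24·x² + 36·xy + 24·y² = (-12)·(x − 2·y)(2·x + y), vanishing at (x:y) = (2:1) and (1:-2).
M₁ = 2·S₀ + S₁ = [[10, 5], [-30, -15]] = 5·[1, -3][2, 1]ᵀ and M₂ = S₀ − 2·S₁ = [[30, 0], [-30, 0]] = 30·[1, -1][1, 0]ᵀ, so take a₁ = [1, -3], b₁ = [2, 1], a₂ = [1, -1], b₂ = [1, 0].
Each slice is an integer combination of E₁ = a₁b₁ᵀ and E₂ = a₂b₂ᵀ: S₀ = 2·E₁ + 6·E₂, S₁ = E₁ − 12·E₂; reading off coefficients, c₁ = [2, 1] and c₂ = [6, -12].
Hence T = [1, -3] ∘ [2, 1] ∘ [2, 1] + [1, -1] ∘ [1, 0] ∘ [6, -12], so rank(T) ≤ 2.
These bounds meet, so rank(T) = 2.
Check entry T[0,0,1] = -10: (1)·(2)·(1) + (1)·(1)·(-12) = -10.

2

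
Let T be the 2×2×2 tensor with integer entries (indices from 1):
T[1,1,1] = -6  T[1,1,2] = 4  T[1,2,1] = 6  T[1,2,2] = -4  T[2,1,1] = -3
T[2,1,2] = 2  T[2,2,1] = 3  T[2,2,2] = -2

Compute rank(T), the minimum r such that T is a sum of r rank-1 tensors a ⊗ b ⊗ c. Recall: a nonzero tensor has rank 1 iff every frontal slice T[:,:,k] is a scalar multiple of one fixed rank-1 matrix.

1

Lower bound: T ≠ 0 (e.g. T[1,1,1] = -6), so rank(T) ≥ 1.
Upper bound: if T = a ⊗ b ⊗ c then every fibre of T is a multiple of the corresponding factor, so read the factors off the fibres through the nonzero entry T[1,1,1] = -6.
The mode-1 fibre T[:,1,1] = [-6, -3] gives a = [2, 1] (primitive direction); the mode-2 fibre T[1,:,1] = [-6, 6] gives b = [1, -1]; then c[k] = T[1,1,k] / (a[1]·b[1]) = [-6, 4] / 2 = [-3, 2].
Expanding [2, 1] ⊗ [1, -1] ⊗ [-3, 2] reproduces all 8 entries of T, so T = [2, 1] ⊗ [1, -1] ⊗ [-3, 2] and rank(T) ≤ 1.
These bounds meet, so rank(T) = 1.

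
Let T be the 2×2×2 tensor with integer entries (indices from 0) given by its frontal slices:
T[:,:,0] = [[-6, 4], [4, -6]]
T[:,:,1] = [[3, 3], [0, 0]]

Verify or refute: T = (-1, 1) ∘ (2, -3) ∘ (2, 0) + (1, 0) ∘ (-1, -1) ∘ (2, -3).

Reconstruct entrywise from the claimed factors. For example, T[1,1,0] = -6 and Σₗ aₗ[1]bₗ[1]cₗ[0] = (1)·(-3)·(2) + (0)·(-1)·(2) = -6; checking all 8 entries, every one matches. The claim holds.

Yes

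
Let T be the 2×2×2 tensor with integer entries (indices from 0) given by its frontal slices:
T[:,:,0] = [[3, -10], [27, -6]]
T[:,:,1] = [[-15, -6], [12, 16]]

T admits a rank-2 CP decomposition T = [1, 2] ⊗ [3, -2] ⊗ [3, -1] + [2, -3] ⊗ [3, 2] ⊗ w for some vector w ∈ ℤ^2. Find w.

w = [-1, -2]

Subtract the known terms from T to get the rank-1 residual R = [2, -3] ⊗ [3, 2] ⊗ w, so R[i,j,k] = a[i]·b[j]·w[k]. Pick indices with nonzero a[0]·b[0] = (2)·(3) = 6. Only the fibre through (0,0,·) is needed: R[0,0,:] = T[0,0,:] − Σₗ aₗ[0]bₗ[0]cₗ = [3, -15] − (1)·(3)·[3, -1] = [-6, -12]. Then w[k] = R[0,0,k] / 6 for each k, giving w = [-6, -12] / 6 = [-1, -2].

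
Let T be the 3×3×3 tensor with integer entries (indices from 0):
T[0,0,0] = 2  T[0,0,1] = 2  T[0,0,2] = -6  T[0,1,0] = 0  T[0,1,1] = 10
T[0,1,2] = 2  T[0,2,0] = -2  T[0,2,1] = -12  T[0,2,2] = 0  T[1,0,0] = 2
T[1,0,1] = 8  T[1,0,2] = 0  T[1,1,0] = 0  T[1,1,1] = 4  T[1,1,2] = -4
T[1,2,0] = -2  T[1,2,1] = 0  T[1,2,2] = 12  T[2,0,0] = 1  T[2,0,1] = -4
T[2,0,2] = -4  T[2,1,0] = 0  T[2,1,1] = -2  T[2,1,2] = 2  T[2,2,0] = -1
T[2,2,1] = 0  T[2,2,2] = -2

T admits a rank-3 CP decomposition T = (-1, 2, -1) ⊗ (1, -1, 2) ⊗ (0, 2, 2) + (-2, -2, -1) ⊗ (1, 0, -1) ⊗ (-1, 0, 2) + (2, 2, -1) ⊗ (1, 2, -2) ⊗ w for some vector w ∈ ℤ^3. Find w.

Subtract the known terms from T to get the rank-1 residual R = (2, 2, -1) ⊗ (1, 2, -2) ⊗ w, so R[i,j,k] = a[i]·b[j]·w[k]. Pick indices with nonzero a[0]·b[0] = (2)·(1) = 2. Only the fibre through (0,0,·) is needed: R[0,0,:] = T[0,0,:] − Σₗ aₗ[0]bₗ[0]cₗ = [2, 2, -6] − (-1)·(1)·(0, 2, 2) − (-2)·(1)·(-1, 0, 2) = [0, 4, 0]. Then w[k] = R[0,0,k] / 2 for each k, giving w = [0, 4, 0] / 2 = (0, 2, 0).

w = (0, 2, 0)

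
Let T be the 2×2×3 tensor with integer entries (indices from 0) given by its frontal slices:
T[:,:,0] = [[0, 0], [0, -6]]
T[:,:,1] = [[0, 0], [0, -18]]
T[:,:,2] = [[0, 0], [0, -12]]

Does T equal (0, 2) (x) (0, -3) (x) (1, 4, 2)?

Reconstruct entry (1,1,1) from the claimed factors: Σₗ aₗ[1]bₗ[1]cₗ[1] = (2)·(-3)·(4) = -24, but T[1,1,1] = -18. The claim is false.

No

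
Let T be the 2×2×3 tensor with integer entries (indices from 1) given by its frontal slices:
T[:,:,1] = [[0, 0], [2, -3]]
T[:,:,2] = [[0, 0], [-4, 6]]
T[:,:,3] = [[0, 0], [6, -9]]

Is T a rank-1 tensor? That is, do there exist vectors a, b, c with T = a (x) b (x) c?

If T = a (x) b (x) c then every fibre of T is a multiple of the corresponding factor, so read the factors off the fibres through the nonzero entry T[2,1,1] = 2.
The mode-1 fibre T[:,1,1] = [0, 2] gives a = [0, 1] (primitive direction); the mode-2 fibre T[2,:,1] = [2, -3] gives b = [2, -3]; then c[k] = T[2,1,k] / (a[2]·b[1]) = [2, -4, 6] / 2 = [1, -2, 3].
Expanding [0, 1] (x) [2, -3] (x) [1, -2, 3] reproduces all 12 entries of T, so T = [0, 1] (x) [2, -3] (x) [1, -2, 3] and rank(T) ≤ 1.
Equivalently every frontal slice T[:,:,k] is c[k] times the rank-1 matrix [0, 1] (x) [2, -3]. So T has rank 1 (it is nonzero).

Yes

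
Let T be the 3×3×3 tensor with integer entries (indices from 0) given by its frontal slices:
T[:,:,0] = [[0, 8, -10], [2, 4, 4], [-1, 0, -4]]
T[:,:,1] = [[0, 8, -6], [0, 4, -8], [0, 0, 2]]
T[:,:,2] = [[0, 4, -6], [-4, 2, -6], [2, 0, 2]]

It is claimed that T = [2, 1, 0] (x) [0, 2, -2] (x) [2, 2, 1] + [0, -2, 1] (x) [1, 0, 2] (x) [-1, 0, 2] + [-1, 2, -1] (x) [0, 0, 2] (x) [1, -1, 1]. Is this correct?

Reconstruct entrywise from the claimed factors. For example, T[1,0,1] = 0 and Σₗ aₗ[1]bₗ[0]cₗ[1] = (1)·(0)·(2) + (-2)·(1)·(0) + (2)·(0)·(-1) = 0; checking all 27 entries, every one matches. The claim holds.

Yes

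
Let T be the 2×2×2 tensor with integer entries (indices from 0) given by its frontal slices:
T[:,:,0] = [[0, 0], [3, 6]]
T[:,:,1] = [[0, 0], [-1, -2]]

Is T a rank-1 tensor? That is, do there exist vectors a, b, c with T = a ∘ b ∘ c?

The mode-1 fibre T[:,0,0] = [0, 3] gives a = (0, 1) (primitive direction); the mode-2 fibre T[1,:,0] = [3, 6] gives b = (1, 2); then c[k] = T[1,0,k] / (a[1]·b[0]) = [3, -1] / 1 = (3, -1).
Expanding (0, 1) ∘ (1, 2) ∘ (3, -1) reproduces all 8 entries of T, so T = (0, 1) ∘ (1, 2) ∘ (3, -1) and rank(T) ≤ 1.
Equivalently every frontal slice T[:,:,k] is c[k] times the rank-1 matrix (0, 1) ∘ (1, 2). So T has rank 1 (it is nonzero).

Yes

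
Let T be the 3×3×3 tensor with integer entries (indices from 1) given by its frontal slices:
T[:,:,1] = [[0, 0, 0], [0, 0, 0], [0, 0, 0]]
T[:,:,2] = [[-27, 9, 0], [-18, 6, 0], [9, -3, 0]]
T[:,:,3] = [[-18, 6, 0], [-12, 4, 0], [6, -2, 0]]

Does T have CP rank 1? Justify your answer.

If T = a ∘ b ∘ c then every fibre of T is a multiple of the corresponding factor, so read the factors off the fibres through the nonzero entry T[1,1,2] = -27.
The mode-1 fibre T[:,1,2] = [-27, -18, 9] gives a = [3, 2, -1] (primitive direction); the mode-2 fibre T[1,:,2] = [-27, 9, 0] gives b = [3, -1, 0]; then c[k] = T[1,1,k] / (a[1]·b[1]) = [0, -27, -18] / 9 = [0, -3, -2].
Expanding [3, 2, -1] ∘ [3, -1, 0] ∘ [0, -3, -2] reproduces all 27 entries of T, so T = [3, 2, -1] ∘ [3, -1, 0] ∘ [0, -3, -2] and rank(T) ≤ 1.
Equivalently every frontal slice T[:,:,k] is c[k] times the rank-1 matrix [3, 2, -1] ∘ [3, -1, 0]. So T has rank 1 (it is nonzero).

Yes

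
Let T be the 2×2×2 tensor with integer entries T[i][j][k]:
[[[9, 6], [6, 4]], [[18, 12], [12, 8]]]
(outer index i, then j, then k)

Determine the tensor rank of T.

Lower bound: T ≠ 0 (e.g. T[0,0,0] = 9), so rank(T) ≥ 1.
Upper bound: the mode-1 fibre T[:,0,0] = [9, 18] gives a = [1, 2] (primitive direction); the mode-2 fibre T[0,:,0] = [9, 6] gives b = [3, 2]; then c[k] = T[0,0,k] / (a[0]·b[0]) = [9, 6] / 3 = [3, 2].
Expanding [1, 2] ∘ [3, 2] ∘ [3, 2] reproduces all 8 entries of T, so T = [1, 2] ∘ [3, 2] ∘ [3, 2] and rank(T) ≤ 1.
These bounds meet, so rank(T) = 1.

1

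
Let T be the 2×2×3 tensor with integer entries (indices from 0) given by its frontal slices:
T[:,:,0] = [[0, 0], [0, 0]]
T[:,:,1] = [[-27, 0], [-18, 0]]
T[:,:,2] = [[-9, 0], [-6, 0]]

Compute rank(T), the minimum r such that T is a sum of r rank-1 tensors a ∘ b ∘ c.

1

Lower bound: T ≠ 0 (e.g. T[0,0,1] = -27), so rank(T) ≥ 1.
Upper bound: if T = a ∘ b ∘ c then every fibre of T is a multiple of the corresponding factor, so read the factors off the fibres through the nonzero entry T[0,0,1] = -27.
The mode-1 fibre T[:,0,1] = [-27, -18] gives a = [3, 2] (primitive direction); the mode-2 fibre T[0,:,1] = [-27, 0] gives b = [1, 0]; then c[k] = T[0,0,k] / (a[0]·b[0]) = [0, -27, -9] / 3 = [0, -9, -3].
Expanding [3, 2] ∘ [1, 0] ∘ [0, -9, -3] reproduces all 12 entries of T, so T = [3, 2] ∘ [1, 0] ∘ [0, -9, -3] and rank(T) ≤ 1.
These bounds meet, so rank(T) = 1.
Check entry T[1,1,0] = 0: (2)·(0)·(0) = 0.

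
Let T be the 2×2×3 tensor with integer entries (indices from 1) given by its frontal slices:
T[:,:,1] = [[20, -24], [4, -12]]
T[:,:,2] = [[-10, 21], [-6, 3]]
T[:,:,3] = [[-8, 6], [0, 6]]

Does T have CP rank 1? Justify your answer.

The mode-2 unfolding of T (rows indexed by j, columns by (i,k) = (1,1), (1,2), (1,3), (2,1), (2,2), (2,3)) is [[20, -10, -8, 4, -6, 0], [-24, 21, 6, -12, 3, 6]].
There the 2×2 minor on rows j ∈ {1, 2}, columns (i,k) ∈ {(1,1), (1,2)} is det [[20, -10], [-24, 21]] = 180 ≠ 0, so this unfolding has rank ≥ 2; CP rank is at least every unfolding rank, so rank(T) ≥ 2.
In particular rank(T) ≥ 2 > 1, so T is not rank-1.

No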